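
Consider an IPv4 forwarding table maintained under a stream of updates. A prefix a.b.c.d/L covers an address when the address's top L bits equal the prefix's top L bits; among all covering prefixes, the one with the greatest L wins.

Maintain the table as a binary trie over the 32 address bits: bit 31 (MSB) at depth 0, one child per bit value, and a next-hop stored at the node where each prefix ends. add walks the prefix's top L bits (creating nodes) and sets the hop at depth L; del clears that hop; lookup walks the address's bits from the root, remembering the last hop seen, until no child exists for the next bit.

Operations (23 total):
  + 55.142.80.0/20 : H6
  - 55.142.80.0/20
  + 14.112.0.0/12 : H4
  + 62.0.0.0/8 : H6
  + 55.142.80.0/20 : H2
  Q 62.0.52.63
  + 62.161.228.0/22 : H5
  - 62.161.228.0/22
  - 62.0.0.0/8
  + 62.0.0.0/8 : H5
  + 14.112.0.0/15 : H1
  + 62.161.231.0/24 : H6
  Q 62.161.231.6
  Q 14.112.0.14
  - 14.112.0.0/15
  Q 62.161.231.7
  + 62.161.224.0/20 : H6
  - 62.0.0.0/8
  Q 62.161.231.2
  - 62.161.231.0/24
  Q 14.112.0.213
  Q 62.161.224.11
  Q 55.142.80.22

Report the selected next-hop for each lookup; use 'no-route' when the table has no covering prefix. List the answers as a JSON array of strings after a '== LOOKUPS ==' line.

Process each operation:
  add 55.142.80.0/20 -> H6 at depth 20
  del 55.142.80.0/20 (clear depth 20)
  add 14.112.0.0/12 -> H4 at depth 12
  add 62.0.0.0/8 -> H6 at depth 8
  add 55.142.80.0/20 -> H2 at depth 20
  lookup 62.0.52.63: bits 00111110 walk d0:-→d1:-→d2:-→d3:-→d4:-→d5:-→d6:-→d7:-→d8:H6 -> H6
  add 62.161.228.0/22 -> H5 at depth 22
  del 62.161.228.0/22 (clear depth 22)
  del 62.0.0.0/8 (clear depth 8)
  add 62.0.0.0/8 -> H5 at depth 8
  add 14.112.0.0/15 -> H1 at depth 15
  add 62.161.231.0/24 -> H6 at depth 24
  lookup 62.161.231.6: bits 001111101010000111100111 walk d0:-→d1:-→d2:-→d3:-→d4:-→d5:-→d6:-→d7:-→d8:H5→d9:-→d10:-→d11:-→d12:-→d13:-→d14:-→d15:-→d16:-→d17:-→d18:-→d19:-→d20:-→d21:-→d22:-→d23:-→d24:H6 -> H6
  lookup 14.112.0.14: bits 000011100111000 walk d0:-→d1:-→d2:-→d3:-→d4:-→d5:-→d6:-→d7:-→d8:-→d9:-→d10:-→d11:-→d12:H4→d13:-→d14:-→d15:H1 -> H1
  del 14.112.0.0/15 (clear depth 15)
  lookup 62.161.231.7: bits 001111101010000111100111 walk d0:-→d1:-→d2:-→d3:-→d4:-→d5:-→d6:-→d7:-→d8:H5→d9:-→d10:-→d11:-→d12:-→d13:-→d14:-→d15:-→d16:-→d17:-→d18:-→d19:-→d20:-→d21:-→d22:-→d23:-→d24:H6 -> H6
  add 62.161.224.0/20 -> H6 at depth 20
  del 62.0.0.0/8 (clear depth 8)
  lookup 62.161.231.2: bits 001111101010000111100111 walk d0:-→d1:-→d2:-→d3:-→d4:-→d5:-→d6:-→d7:-→d8:-→d9:-→d10:-→d11:-→d12:-→d13:-→d14:-→d15:-→d16:-→d17:-→d18:-→d19:-→d20:H6→d21:-→d22:-→d23:-→d24:H6 -> H6
  del 62.161.231.0/24 (clear depth 24)
  lookup 14.112.0.213: bits 000011100111000 walk d0:-→d1:-→d2:-→d3:-→d4:-→d5:-→d6:-→d7:-→d8:-→d9:-→d10:-→d11:-→d12:H4→d13:-→d14:-→d15:- -> H4
  lookup 62.161.224.11: bits 001111101010000111100 walk d0:-→d1:-→d2:-→d3:-→d4:-→d5:-→d6:-→d7:-→d8:-→d9:-→d10:-→d11:-→d12:-→d13:-→d14:-→d15:-→d16:-→d17:-→d18:-→d19:-→d20:H6→d21:- -> H6
  lookup 55.142.80.22: bits 00110111100011100101 walk d0:-→d1:-→d2:-→d3:-→d4:-→d5:-→d6:-→d7:-→d8:-→d9:-→d10:-→d11:-→d12:-→d13:-→d14:-→d15:-→d16:-→d17:-→d18:-→d19:-→d20:H2 -> H2

== LOOKUPS ==
["H6","H6","H1","H6","H6","H4","H6","H2"]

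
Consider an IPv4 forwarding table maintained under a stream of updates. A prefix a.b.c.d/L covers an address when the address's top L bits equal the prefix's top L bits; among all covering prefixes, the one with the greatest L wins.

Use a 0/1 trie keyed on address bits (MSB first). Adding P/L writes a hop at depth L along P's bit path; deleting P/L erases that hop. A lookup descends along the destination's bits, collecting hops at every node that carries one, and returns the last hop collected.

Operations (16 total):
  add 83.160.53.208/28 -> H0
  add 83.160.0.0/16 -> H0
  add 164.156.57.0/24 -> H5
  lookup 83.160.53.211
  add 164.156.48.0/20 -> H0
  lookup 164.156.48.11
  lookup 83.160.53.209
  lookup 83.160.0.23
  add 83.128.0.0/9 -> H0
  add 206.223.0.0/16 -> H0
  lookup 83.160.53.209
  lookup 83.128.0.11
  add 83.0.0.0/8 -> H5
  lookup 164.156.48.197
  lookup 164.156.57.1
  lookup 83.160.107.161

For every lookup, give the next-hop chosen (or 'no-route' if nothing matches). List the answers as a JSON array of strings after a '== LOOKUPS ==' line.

Apply in order:
  add 83.160.53.208/28 -> H0 at depth 28
  add 83.160.0.0/16 -> H0 at depth 16
  add 164.156.57.0/24 -> H5 at depth 24
  Q 83.160.53.211: descend 0101001110100000001101011101 ; hops seen [H0,H0] ; pick H0
  add 164.156.48.0/20 -> H0 at depth 20
  Q 164.156.48.11: descend 10100100100111000011 ; hops seen [H0] ; pick H0
  Q 83.160.53.209: descend 0101001110100000001101011101 ; hops seen [H0,H0] ; pick H0
  Q 83.160.0.23: descend 010100111010000000 ; hops seen [H0] ; pick H0
  add 83.128.0.0/9 -> H0 at depth 9
  add 206.223.0.0/16 -> H0 at depth 16
  Q 83.160.53.209: descend 0101001110100000001101011101 ; hops seen [H0,H0,H0] ; pick H0
  Q 83.128.0.11: descend 0101001110 ; hops seen [H0] ; pick H0
  add 83.0.0.0/8 -> H5 at depth 8
  Q 164.156.48.197: descend 10100100100111000011 ; hops seen [H0] ; pick H0
  Q 164.156.57.1: descend 101001001001110000111001 ; hops seen [H0,H5] ; pick H5
  Q 83.160.107.161: descend 01010011101000000 ; hops seen [H5,H0,H0] ; pick H0

== LOOKUPS ==
["H0","H0","H0","H0","H0","H0","H0","H5","H0"]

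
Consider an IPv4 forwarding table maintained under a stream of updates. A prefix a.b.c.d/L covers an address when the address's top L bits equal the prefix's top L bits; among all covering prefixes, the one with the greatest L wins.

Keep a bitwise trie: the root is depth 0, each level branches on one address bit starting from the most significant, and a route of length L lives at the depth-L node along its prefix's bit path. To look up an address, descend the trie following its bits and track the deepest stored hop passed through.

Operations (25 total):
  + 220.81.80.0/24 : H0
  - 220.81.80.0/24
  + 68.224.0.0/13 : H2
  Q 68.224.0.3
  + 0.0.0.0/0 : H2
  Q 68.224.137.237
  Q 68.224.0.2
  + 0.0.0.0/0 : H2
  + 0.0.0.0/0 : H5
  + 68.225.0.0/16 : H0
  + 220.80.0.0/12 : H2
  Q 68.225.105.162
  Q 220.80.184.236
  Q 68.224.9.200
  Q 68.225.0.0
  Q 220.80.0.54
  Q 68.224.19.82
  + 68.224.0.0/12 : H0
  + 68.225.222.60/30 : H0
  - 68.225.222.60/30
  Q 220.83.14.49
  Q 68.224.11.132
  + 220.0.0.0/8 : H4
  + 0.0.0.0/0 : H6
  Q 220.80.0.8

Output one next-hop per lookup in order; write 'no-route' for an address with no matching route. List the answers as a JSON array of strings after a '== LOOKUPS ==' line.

Trace:
  add 220.81.80.0/24 -> H0 at depth 24
  - 220.81.80.0/24 clear@24
  add 68.224.0.0/13 -> H2 at depth 13
  ? 68.224.0.3  path d0:-→d1:-→d2:-→d3:-→d4:-→d5:-→d6:-→d7:-→d8:-→d9:-→d10:-→d11:-→d12:-→d13:H2  best=H2
  add 0.0.0.0/0 -> H2 at depth 0
  ? 68.224.137.237  path d0:H2→d1:-→d2:-→d3:-→d4:-→d5:-→d6:-→d7:-→d8:-→d9:-→d10:-→d11:-→d12:-→d13:H2  best=H2
  ? 68.224.0.2  path d0:H2→d1:-→d2:-→d3:-→d4:-→d5:-→d6:-→d7:-→d8:-→d9:-→d10:-→d11:-→d12:-→d13:H2  best=H2
  add 0.0.0.0/0 -> H2 at depth 0
  add 0.0.0.0/0 -> H5 at depth 0
  add 68.225.0.0/16 -> H0 at depth 16
  add 220.80.0.0/12 -> H2 at depth 12
  ? 68.225.105.162  path d0:H5→d1:-→d2:-→d3:-→d4:-→d5:-→d6:-→d7:-→d8:-→d9:-→d10:-→d11:-→d12:-→d13:H2→d14:-→d15:-→d16:H0  best=H0
  ? 220.80.184.236  path d0:H5→d1:-→d2:-→d3:-→d4:-→d5:-→d6:-→d7:-→d8:-→d9:-→d10:-→d11:-→d12:H2→d13:-→d14:-→d15:-  best=H2
  ? 68.224.9.200  path d0:H5→d1:-→d2:-→d3:-→d4:-→d5:-→d6:-→d7:-→d8:-→d9:-→d10:-→d11:-→d12:-→d13:H2→d14:-→d15:-  best=H2
  ? 68.225.0.0  path d0:H5→d1:-→d2:-→d3:-→d4:-→d5:-→d6:-→d7:-→d8:-→d9:-→d10:-→d11:-→d12:-→d13:H2→d14:-→d15:-→d16:H0  best=H0
  ? 220.80.0.54  path d0:H5→d1:-→d2:-→d3:-→d4:-→d5:-→d6:-→d7:-→d8:-→d9:-→d10:-→d11:-→d12:H2→d13:-→d14:-→d15:-  best=H2
  ? 68.224.19.82  path d0:H5→d1:-→d2:-→d3:-→d4:-→d5:-→d6:-→d7:-→d8:-→d9:-→d10:-→d11:-→d12:-→d13:H2→d14:-→d15:-  best=H2
  add 68.224.0.0/12 -> H0 at depth 12
  add 68.225.222.60/30 -> H0 at depth 30
  - 68.225.222.60/30 clear@30
  ? 220.83.14.49  path d0:H5→d1:-→d2:-→d3:-→d4:-→d5:-→d6:-→d7:-→d8:-→d9:-→d10:-→d11:-→d12:H2→d13:-→d14:-  best=H2
  ? 68.224.11.132  path d0:H5→d1:-→d2:-→d3:-→d4:-→d5:-→d6:-→d7:-→d8:-→d9:-→d10:-→d11:-→d12:H0→d13:H2→d14:-→d15:-  best=H2
  add 220.0.0.0/8 -> H4 at depth 8
  add 0.0.0.0/0 -> H6 at depth 0
  ? 220.80.0.8  path d0:H6→d1:-→d2:-→d3:-→d4:-→d5:-→d6:-→d7:-→d8:H4→d9:-→d10:-→d11:-→d12:H2→d13:-→d14:-→d15:-  best=H2

== LOOKUPS ==
["H2","H2","H2","H0","H2","H2","H0","H2","H2","H2","H2","H2"]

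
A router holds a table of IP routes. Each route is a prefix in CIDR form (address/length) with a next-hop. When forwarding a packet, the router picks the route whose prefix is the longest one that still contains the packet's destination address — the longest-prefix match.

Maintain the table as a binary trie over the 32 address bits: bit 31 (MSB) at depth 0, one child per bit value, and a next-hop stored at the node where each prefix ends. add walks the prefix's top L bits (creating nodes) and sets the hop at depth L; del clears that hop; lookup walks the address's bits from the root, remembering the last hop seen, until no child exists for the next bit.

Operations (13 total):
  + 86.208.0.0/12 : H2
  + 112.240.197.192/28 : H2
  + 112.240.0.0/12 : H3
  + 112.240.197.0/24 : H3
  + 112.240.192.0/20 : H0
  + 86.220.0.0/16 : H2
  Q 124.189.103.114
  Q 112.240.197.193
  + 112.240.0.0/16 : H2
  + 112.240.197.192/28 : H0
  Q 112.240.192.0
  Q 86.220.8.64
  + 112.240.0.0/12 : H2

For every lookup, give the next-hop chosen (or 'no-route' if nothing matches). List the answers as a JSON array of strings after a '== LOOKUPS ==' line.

Process each operation:
  + 86.208.0.0/12 (H2) depth=12
  + 112.240.197.192/28 (H2) depth=28
  + 112.240.0.0/12 (H3) depth=12
  + 112.240.197.0/24 (H3) depth=24
  + 112.240.192.0/20 (H0) depth=20
  + 86.220.0.0/16 (H2) depth=16
  Q 124.189.103.114: descend 0111 ; hops seen [∅] ; pick no-route
  Q 112.240.197.193: descend 0111000011110000110001011100 ; hops seen [H3,H0,H3,H2] ; pick H2
  + 112.240.0.0/16 (H2) depth=16
  + 112.240.197.192/28 (H0) depth=28
  Q 112.240.192.0: descend 011100001111000011000 ; hops seen [H3,H2,H0] ; pick H0
  Q 86.220.8.64: descend 0101011011011100 ; hops seen [H2,H2] ; pick H2
  + 112.240.0.0/12 (H2) depth=12

== LOOKUPS ==
["no-route","H2","H0","H2"]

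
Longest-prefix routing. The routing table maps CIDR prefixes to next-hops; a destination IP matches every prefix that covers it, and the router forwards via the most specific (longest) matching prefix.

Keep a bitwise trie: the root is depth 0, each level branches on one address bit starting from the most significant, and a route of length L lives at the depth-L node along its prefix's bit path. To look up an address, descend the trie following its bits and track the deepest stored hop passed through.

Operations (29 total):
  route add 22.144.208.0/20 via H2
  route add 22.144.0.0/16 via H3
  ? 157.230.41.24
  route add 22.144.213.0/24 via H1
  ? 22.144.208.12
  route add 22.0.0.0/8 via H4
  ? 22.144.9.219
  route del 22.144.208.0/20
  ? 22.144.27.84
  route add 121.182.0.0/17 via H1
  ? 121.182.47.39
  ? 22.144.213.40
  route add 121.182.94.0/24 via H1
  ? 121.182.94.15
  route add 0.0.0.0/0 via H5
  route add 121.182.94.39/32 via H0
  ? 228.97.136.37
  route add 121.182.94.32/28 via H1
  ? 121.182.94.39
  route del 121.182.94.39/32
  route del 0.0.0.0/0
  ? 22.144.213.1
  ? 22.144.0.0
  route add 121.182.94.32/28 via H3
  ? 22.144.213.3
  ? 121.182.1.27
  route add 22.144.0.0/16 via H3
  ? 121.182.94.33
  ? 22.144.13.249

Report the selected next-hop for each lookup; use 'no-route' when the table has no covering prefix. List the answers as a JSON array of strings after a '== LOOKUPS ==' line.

Apply in order:
  + 22.144.208.0/20 (H2) depth=20
  + 22.144.0.0/16 (H3) depth=16
  lookup 157.230.41.24: bits ε walk d0:- -> no-route
  + 22.144.213.0/24 (H1) depth=24
  lookup 22.144.208.12: bits 000101101001000011010 walk d0:-→d1:-→d2:-→d3:-→d4:-→d5:-→d6:-→d7:-→d8:-→d9:-→d10:-→d11:-→d12:-→d13:-→d14:-→d15:-→d16:H3→d17:-→d18:-→d19:-→d20:H2→d21:- -> H2
  + 22.0.0.0/8 (H4) depth=8
  lookup 22.144.9.219: bits 0001011010010000 walk d0:-→d1:-→d2:-→d3:-→d4:-→d5:-→d6:-→d7:-→d8:H4→d9:-→d10:-→d11:-→d12:-→d13:-→d14:-→d15:-→d16:H3 -> H3
  del 22.144.208.0/20 (clear depth 20)
  lookup 22.144.27.84: bits 0001011010010000 walk d0:-→d1:-→d2:-→d3:-→d4:-→d5:-→d6:-→d7:-→d8:H4→d9:-→d10:-→d11:-→d12:-→d13:-→d14:-→d15:-→d16:H3 -> H3
  + 121.182.0.0/17 (H1) depth=17
  lookup 121.182.47.39: bits 01111001101101100 walk d0:-→d1:-→d2:-→d3:-→d4:-→d5:-→d6:-→d7:-→d8:-→d9:-→d10:-→d11:-→d12:-→d13:-→d14:-→d15:-→d16:-→d17:H1 -> H1
  lookup 22.144.213.40: bits 000101101001000011010101 walk d0:-→d1:-→d2:-→d3:-→d4:-→d5:-→d6:-→d7:-→d8:H4→d9:-→d10:-→d11:-→d12:-→d13:-→d14:-→d15:-→d16:H3→d17:-→d18:-→d19:-→d20:-→d21:-→d22:-→d23:-→d24:H1 -> H1
  + 121.182.94.0/24 (H1) depth=24
  lookup 121.182.94.15: bits 011110011011011001011110 walk d0:-→d1:-→d2:-→d3:-→d4:-→d5:-→d6:-→d7:-→d8:-→d9:-→d10:-→d11:-→d12:-→d13:-→d14:-→d15:-→d16:-→d17:H1→d18:-→d19:-→d20:-→d21:-→d22:-→d23:-→d24:H1 -> H1
  + 0.0.0.0/0 (H5) depth=0
  + 121.182.94.39/32 (H0) depth=32
  lookup 228.97.136.37: bits ε walk d0:H5 -> H5
  + 121.182.94.32/28 (H1) depth=28
  lookup 121.182.94.39: bits 01111001101101100101111000100111 walk d0:H5→d1:-→d2:-→d3:-→d4:-→d5:-→d6:-→d7:-→d8:-→d9:-→d10:-→d11:-→d12:-→d13:-→d14:-→d15:-→d16:-→d17:H1→d18:-→d19:-→d20:-→d21:-→d22:-→d23:-→d24:H1→d25:-→d26:-→d27:-→d28:H1→d29:-→d30:-→d31:-→d32:H0 -> H0
  del 121.182.94.39/32 (clear depth 32)
  del 0.0.0.0/0 (clear depth 0)
  lookup 22.144.213.1: bits 000101101001000011010101 walk d0:-→d1:-→d2:-→d3:-→d4:-→d5:-→d6:-→d7:-→d8:H4→d9:-→d10:-→d11:-→d12:-→d13:-→d14:-→d15:-→d16:H3→d17:-→d18:-→d19:-→d20:-→d21:-→d22:-→d23:-→d24:H1 -> H1
  lookup 22.144.0.0: bits 0001011010010000 walk d0:-→d1:-→d2:-→d3:-→d4:-→d5:-→d6:-→d7:-→d8:H4→d9:-→d10:-→d11:-→d12:-→d13:-→d14:-→d15:-→d16:H3 -> H3
  + 121.182.94.32/28 (H3) depth=28
  lookup 22.144.213.3: bits 000101101001000011010101 walk d0:-→d1:-→d2:-→d3:-→d4:-→d5:-→d6:-→d7:-→d8:H4→d9:-→d10:-→d11:-→d12:-→d13:-→d14:-→d15:-→d16:H3→d17:-→d18:-→d19:-→d20:-→d21:-→d22:-→d23:-→d24:H1 -> H1
  lookup 121.182.1.27: bits 01111001101101100 walk d0:-→d1:-→d2:-→d3:-→d4:-→d5:-→d6:-→d7:-→d8:-→d9:-→d10:-→d11:-→d12:-→d13:-→d14:-→d15:-→d16:-→d17:H1 -> H1
  + 22.144.0.0/16 (H3) depth=16
  lookup 121.182.94.33: bits 01111001101101100101111000100 walk d0:-→d1:-→d2:-→d3:-→d4:-→d5:-→d6:-→d7:-→d8:-→d9:-→d10:-→d11:-→d12:-→d13:-→d14:-→d15:-→d16:-→d17:H1→d18:-→d19:-→d20:-→d21:-→d22:-→d23:-→d24:H1→d25:-→d26:-→d27:-→d28:H3→d29:- -> H3
  lookup 22.144.13.249: bits 0001011010010000 walk d0:-→d1:-→d2:-→d3:-→d4:-→d5:-→d6:-→d7:-→d8:H4→d9:-→d10:-→d11:-→d12:-→d13:-→d14:-→d15:-→d16:H3 -> H3

== LOOKUPS ==
["no-route","H2","H3","H3","H1","H1","H1","H5","H0","H1","H3","H1","H1","H3","H3"]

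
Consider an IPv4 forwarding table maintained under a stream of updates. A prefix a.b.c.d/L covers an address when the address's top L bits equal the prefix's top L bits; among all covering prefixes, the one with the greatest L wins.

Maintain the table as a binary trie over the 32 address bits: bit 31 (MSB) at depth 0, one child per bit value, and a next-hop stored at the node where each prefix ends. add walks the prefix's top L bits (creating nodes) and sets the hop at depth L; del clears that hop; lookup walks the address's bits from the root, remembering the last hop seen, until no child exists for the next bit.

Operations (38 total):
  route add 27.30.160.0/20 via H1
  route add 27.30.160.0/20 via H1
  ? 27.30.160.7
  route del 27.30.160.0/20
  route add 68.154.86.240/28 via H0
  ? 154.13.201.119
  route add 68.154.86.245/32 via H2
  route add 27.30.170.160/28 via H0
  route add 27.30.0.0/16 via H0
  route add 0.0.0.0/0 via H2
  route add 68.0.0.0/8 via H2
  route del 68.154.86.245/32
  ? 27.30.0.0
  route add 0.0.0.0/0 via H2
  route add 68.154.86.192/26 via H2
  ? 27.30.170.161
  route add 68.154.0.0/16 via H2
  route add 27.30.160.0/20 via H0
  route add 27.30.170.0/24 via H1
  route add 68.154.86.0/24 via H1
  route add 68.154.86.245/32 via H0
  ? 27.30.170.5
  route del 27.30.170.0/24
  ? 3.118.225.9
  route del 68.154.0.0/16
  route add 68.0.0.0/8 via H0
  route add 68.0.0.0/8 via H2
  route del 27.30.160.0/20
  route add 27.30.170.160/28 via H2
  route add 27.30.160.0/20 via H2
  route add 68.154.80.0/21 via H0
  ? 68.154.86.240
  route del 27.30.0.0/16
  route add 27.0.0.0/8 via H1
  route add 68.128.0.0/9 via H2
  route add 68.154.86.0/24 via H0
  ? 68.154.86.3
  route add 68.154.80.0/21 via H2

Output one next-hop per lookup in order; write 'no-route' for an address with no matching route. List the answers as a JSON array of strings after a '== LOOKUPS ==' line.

Process each operation:
  + 27.30.160.0/20 (H1) depth=20
  + 27.30.160.0/20 (H1) depth=20
  ? 27.30.160.7  path d0:-→d1:-→d2:-→d3:-→d4:-→d5:-→d6:-→d7:-→d8:-→d9:-→d10:-→d11:-→d12:-→d13:-→d14:-→d15:-→d16:-→d17:-→d18:-→d19:-→d20:H1  best=H1
  - 27.30.160.0/20 clear@20
  + 68.154.86.240/28 (H0) depth=28
  ? 154.13.201.119  path d0:-  best=no-route
  + 68.154.86.245/32 (H2) depth=32
  + 27.30.170.160/28 (H0) depth=28
  + 27.30.0.0/16 (H0) depth=16
  + 0.0.0.0/0 (H2) depth=0
  + 68.0.0.0/8 (H2) depth=8
  - 68.154.86.245/32 clear@32
  ? 27.30.0.0  path d0:H2→d1:-→d2:-→d3:-→d4:-→d5:-→d6:-→d7:-→d8:-→d9:-→d10:-→d11:-→d12:-→d13:-→d14:-→d15:-→d16:H0  best=H0
  + 0.0.0.0/0 (H2) depth=0
  + 68.154.86.192/26 (H2) depth=26
  ? 27.30.170.161  path d0:H2→d1:-→d2:-→d3:-→d4:-→d5:-→d6:-→d7:-→d8:-→d9:-→d10:-→d11:-→d12:-→d13:-→d14:-→d15:-→d16:H0→d17:-→d18:-→d19:-→d20:-→d21:-→d22:-→d23:-→d24:-→d25:-→d26:-→d27:-→d28:H0  best=H0
  + 68.154.0.0/16 (H2) depth=16
  + 27.30.160.0/20 (H0) depth=20
  + 27.30.170.0/24 (H1) depth=24
  + 68.154.86.0/24 (H1) depth=24
  + 68.154.86.245/32 (H0) depth=32
  ? 27.30.170.5  path d0:H2→d1:-→d2:-→d3:-→d4:-→d5:-→d6:-→d7:-→d8:-→d9:-→d10:-→d11:-→d12:-→d13:-→d14:-→d15:-→d16:H0→d17:-→d18:-→d19:-→d20:H0→d21:-→d22:-→d23:-→d24:H1  best=H1
  - 27.30.170.0/24 clear@24
  ? 3.118.225.9  path d0:H2→d1:-→d2:-→d3:-  best=H2
  - 68.154.0.0/16 clear@16
  + 68.0.0.0/8 (H0) depth=8
  + 68.0.0.0/8 (H2) depth=8
  - 27.30.160.0/20 clear@20
  + 27.30.170.160/28 (H2) depth=28
  + 27.30.160.0/20 (H2) depth=20
  + 68.154.80.0/21 (H0) depth=21
  ? 68.154.86.240  path d0:H2→d1:-→d2:-→d3:-→d4:-→d5:-→d6:-→d7:-→d8:H2→d9:-→d10:-→d11:-→d12:-→d13:-→d14:-→d15:-→d16:-→d17:-→d18:-→d19:-→d20:-→d21:H0→d22:-→d23:-→d24:H1→d25:-→d26:H2→d27:-→d28:H0→d29:-  best=H0
  - 27.30.0.0/16 clear@16
  + 27.0.0.0/8 (H1) depth=8
  + 68.128.0.0/9 (H2) depth=9
  + 68.154.86.0/24 (H0) depth=24
  ? 68.154.86.3  path d0:H2→d1:-→d2:-→d3:-→d4:-→d5:-→d6:-→d7:-→d8:H2→d9:H2→d10:-→d11:-→d12:-→d13:-→d14:-→d15:-→d16:-→d17:-→d18:-→d19:-→d20:-→d21:H0→d22:-→d23:-→d24:H0  best=H0
  + 68.154.80.0/21 (H2) depth=21

== LOOKUPS ==
["H1","no-route","H0","H0","H1","H2","H0","H0"]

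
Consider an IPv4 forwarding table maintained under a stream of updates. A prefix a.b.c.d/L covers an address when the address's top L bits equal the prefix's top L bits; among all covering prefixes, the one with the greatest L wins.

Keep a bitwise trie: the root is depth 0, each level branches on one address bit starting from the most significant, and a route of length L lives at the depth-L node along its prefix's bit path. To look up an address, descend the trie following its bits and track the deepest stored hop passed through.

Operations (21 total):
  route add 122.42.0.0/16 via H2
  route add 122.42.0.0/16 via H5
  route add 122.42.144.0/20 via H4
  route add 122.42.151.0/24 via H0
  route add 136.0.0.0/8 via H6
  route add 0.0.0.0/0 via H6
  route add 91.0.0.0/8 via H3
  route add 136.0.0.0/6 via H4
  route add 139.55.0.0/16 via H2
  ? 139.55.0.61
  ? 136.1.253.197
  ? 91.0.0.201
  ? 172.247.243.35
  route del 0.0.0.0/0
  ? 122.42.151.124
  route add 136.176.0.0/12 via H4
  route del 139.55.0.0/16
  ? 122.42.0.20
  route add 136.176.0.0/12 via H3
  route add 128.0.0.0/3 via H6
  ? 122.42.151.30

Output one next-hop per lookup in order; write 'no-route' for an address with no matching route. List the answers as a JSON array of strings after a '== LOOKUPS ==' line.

Apply in order:
  add 122.42.0.0/16 -> H2 at depth 16
  add 122.42.0.0/16 -> H5 at depth 16
  add 122.42.144.0/20 -> H4 at depth 20
  add 122.42.151.0/24 -> H0 at depth 24
  add 136.0.0.0/8 -> H6 at depth 8
  add 0.0.0.0/0 -> H6 at depth 0
  add 91.0.0.0/8 -> H3 at depth 8
  add 136.0.0.0/6 -> H4 at depth 6
  add 139.55.0.0/16 -> H2 at depth 16
  Q 139.55.0.61: descend 1000101100110111 ; hops seen [H6,H4,H2] ; pick H2
  Q 136.1.253.197: descend 10001000 ; hops seen [H6,H4,H6] ; pick H6
  Q 91.0.0.201: descend 01011011 ; hops seen [H6,H3] ; pick H3
  Q 172.247.243.35: descend 10 ; hops seen [H6] ; pick H6
  del 0.0.0.0/0 (clear depth 0)
  Q 122.42.151.124: descend 011110100010101010010111 ; hops seen [H5,H4,H0] ; pick H0
  add 136.176.0.0/12 -> H4 at depth 12
  del 139.55.0.0/16 (clear depth 16)
  Q 122.42.0.20: descend 0111101000101010 ; hops seen [H5] ; pick H5
  add 136.176.0.0/12 -> H3 at depth 12
  add 128.0.0.0/3 -> H6 at depth 3
  Q 122.42.151.30: descend 011110100010101010010111 ; hops seen [H5,H4,H0] ; pick H0

== LOOKUPS ==
["H2","H6","H3","H6","H0","H5","H0"]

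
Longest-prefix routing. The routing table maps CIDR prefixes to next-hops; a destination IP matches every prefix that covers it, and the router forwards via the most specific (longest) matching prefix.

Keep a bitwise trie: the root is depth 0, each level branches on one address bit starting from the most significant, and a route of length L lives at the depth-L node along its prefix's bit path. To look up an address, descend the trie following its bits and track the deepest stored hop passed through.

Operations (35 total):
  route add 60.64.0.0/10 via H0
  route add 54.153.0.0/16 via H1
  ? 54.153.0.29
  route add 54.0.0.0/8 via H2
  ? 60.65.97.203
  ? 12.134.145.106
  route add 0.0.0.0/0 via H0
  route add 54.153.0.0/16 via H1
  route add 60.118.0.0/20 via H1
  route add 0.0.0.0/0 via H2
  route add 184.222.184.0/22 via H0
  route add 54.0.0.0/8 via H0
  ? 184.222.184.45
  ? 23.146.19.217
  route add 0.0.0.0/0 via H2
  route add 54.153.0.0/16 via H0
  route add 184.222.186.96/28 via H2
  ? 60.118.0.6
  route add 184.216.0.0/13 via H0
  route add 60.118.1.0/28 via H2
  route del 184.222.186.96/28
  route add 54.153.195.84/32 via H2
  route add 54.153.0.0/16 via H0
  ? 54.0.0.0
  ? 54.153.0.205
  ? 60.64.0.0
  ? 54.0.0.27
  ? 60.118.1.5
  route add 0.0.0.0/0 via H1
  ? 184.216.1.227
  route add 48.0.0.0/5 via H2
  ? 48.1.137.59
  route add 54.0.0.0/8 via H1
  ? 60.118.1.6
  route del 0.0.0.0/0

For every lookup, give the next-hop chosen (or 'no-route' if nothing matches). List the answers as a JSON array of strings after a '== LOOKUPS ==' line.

Apply in order:
  add 60.64.0.0/10 -> H0 at depth 10
  add 54.153.0.0/16 -> H1 at depth 16
  Q 54.153.0.29: descend 0011011010011001 ; hops seen [H1] ; pick H1
  add 54.0.0.0/8 -> H2 at depth 8
  Q 60.65.97.203: descend 0011110001 ; hops seen [H0] ; pick H0
  Q 12.134.145.106: descend 00 ; hops seen [∅] ; pick no-route
  add 0.0.0.0/0 -> H0 at depth 0
  add 54.153.0.0/16 -> H1 at depth 16
  add 60.118.0.0/20 -> H1 at depth 20
  add 0.0.0.0/0 -> H2 at depth 0
  add 184.222.184.0/22 -> H0 at depth 22
  add 54.0.0.0/8 -> H0 at depth 8
  Q 184.222.184.45: descend 1011100011011110101110 ; hops seen [H2,H0] ; pick H0
  Q 23.146.19.217: descend 00 ; hops seen [H2] ; pick H2
  add 0.0.0.0/0 -> H2 at depth 0
  add 54.153.0.0/16 -> H0 at depth 16
  add 184.222.186.96/28 -> H2 at depth 28
  Q 60.118.0.6: descend 00111100011101100000 ; hops seen [H2,H0,H1] ; pick H1
  add 184.216.0.0/13 -> H0 at depth 13
  add 60.118.1.0/28 -> H2 at depth 28
  - 184.222.186.96/28 clear@28
  add 54.153.195.84/32 -> H2 at depth 32
  add 54.153.0.0/16 -> H0 at depth 16
  Q 54.0.0.0: descend 00110110 ; hops seen [H2,H0] ; pick H0
  Q 54.153.0.205: descend 0011011010011001 ; hops seen [H2,H0,H0] ; pick H0
  Q 60.64.0.0: descend 0011110001 ; hops seen [H2,H0] ; pick H0
  Q 54.0.0.27: descend 00110110 ; hops seen [H2,H0] ; pick H0
  Q 60.118.1.5: descend 0011110001110110000000010000 ; hops seen [H2,H0,H1,H2] ; pick H2
  add 0.0.0.0/0 -> H1 at depth 0
  Q 184.216.1.227: descend 1011100011011 ; hops seen [H1,H0] ; pick H0
  add 48.0.0.0/5 -> H2 at depth 5
  Q 48.1.137.59: descend 00110 ; hops seen [H1,H2] ; pick H2
  add 54.0.0.0/8 -> H1 at depth 8
  Q 60.118.1.6: descend 0011110001110110000000010000 ; hops seen [H1,H0,H1,H2] ; pick H2
  - 0.0.0.0/0 clear@0

== LOOKUPS ==
["H1","H0","no-route","H0","H2","H1","H0","H0","H0","H0","H2","H0","H2","H2"]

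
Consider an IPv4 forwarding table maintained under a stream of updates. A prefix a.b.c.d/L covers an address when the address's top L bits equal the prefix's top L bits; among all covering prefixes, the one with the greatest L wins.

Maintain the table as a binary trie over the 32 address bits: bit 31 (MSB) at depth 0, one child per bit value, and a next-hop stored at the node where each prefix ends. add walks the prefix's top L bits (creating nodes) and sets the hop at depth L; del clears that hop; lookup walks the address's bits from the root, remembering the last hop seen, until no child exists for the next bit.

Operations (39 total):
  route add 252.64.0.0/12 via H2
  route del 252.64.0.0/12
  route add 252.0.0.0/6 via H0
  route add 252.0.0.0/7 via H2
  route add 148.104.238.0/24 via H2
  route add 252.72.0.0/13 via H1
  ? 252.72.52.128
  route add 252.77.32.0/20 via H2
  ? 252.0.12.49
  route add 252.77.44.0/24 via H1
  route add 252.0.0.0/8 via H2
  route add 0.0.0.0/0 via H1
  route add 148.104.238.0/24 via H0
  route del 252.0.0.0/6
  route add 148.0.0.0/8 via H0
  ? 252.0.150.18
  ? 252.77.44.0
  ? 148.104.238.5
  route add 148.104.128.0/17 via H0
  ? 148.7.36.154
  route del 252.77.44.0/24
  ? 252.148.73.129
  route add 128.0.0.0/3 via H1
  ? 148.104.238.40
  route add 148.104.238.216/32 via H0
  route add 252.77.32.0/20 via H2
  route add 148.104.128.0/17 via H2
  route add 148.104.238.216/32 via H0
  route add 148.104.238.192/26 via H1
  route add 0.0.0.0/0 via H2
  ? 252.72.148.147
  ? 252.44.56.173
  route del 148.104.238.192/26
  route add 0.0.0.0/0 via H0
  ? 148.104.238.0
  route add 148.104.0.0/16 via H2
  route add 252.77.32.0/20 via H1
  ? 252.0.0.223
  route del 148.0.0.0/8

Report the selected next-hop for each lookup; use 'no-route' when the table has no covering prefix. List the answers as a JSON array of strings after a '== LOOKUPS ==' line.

Apply in order:
  + 252.64.0.0/12 (H2) depth=12
  - 252.64.0.0/12 clear@12
  + 252.0.0.0/6 (H0) depth=6
  + 252.0.0.0/7 (H2) depth=7
  + 148.104.238.0/24 (H2) depth=24
  + 252.72.0.0/13 (H1) depth=13
  Q 252.72.52.128: descend 1111110001001 ; hops seen [H0,H2,H1] ; pick H1
  + 252.77.32.0/20 (H2) depth=20
  Q 252.0.12.49: descend 111111000 ; hops seen [H0,H2] ; pick H2
  + 252.77.44.0/24 (H1) depth=24
  + 252.0.0.0/8 (H2) depth=8
  + 0.0.0.0/0 (H1) depth=0
  + 148.104.238.0/24 (H0) depth=24
  - 252.0.0.0/6 clear@6
  + 148.0.0.0/8 (H0) depth=8
  Q 252.0.150.18: descend 111111000 ; hops seen [H1,H2,H2] ; pick H2
  Q 252.77.44.0: descend 111111000100110100101100 ; hops seen [H1,H2,H2,H1,H2,H1] ; pick H1
  Q 148.104.238.5: descend 100101000110100011101110 ; hops seen [H1,H0,H0] ; pick H0
  + 148.104.128.0/17 (H0) depth=17
  Q 148.7.36.154: descend 100101000 ; hops seen [H1,H0] ; pick H0
  - 252.77.44.0/24 clear@24
  Q 252.148.73.129: descend 11111100 ; hops seen [H1,H2,H2] ; pick H2
  + 128.0.0.0/3 (H1) depth=3
  Q 148.104.238.40: descend 100101000110100011101110 ; hops seen [H1,H1,H0,H0,H0] ; pick H0
  + 148.104.238.216/32 (H0) depth=32
  + 252.77.32.0/20 (H2) depth=20
  + 148.104.128.0/17 (H2) depth=17
  + 148.104.238.216/32 (H0) depth=32
  + 148.104.238.192/26 (H1) depth=26
  + 0.0.0.0/0 (H2) depth=0
  Q 252.72.148.147: descend 1111110001001 ; hops seen [H2,H2,H2,H1] ; pick H1
  Q 252.44.56.173: descend 111111000 ; hops seen [H2,H2,H2] ; pick H2
  - 148.104.238.192/26 clear@26
  + 0.0.0.0/0 (H0) depth=0
  Q 148.104.238.0: descend 100101000110100011101110 ; hops seen [H0,H1,H0,H2,H0] ; pick H0
  + 148.104.0.0/16 (H2) depth=16
  + 252.77.32.0/20 (H1) depth=20
  Q 252.0.0.223: descend 111111000 ; hops seen [H0,H2,H2] ; pick H2
  - 148.0.0.0/8 clear@8

== LOOKUPS ==
["H1","H2","H2","H1","H0","H0","H2","H0","H1","H2","H0","H2"]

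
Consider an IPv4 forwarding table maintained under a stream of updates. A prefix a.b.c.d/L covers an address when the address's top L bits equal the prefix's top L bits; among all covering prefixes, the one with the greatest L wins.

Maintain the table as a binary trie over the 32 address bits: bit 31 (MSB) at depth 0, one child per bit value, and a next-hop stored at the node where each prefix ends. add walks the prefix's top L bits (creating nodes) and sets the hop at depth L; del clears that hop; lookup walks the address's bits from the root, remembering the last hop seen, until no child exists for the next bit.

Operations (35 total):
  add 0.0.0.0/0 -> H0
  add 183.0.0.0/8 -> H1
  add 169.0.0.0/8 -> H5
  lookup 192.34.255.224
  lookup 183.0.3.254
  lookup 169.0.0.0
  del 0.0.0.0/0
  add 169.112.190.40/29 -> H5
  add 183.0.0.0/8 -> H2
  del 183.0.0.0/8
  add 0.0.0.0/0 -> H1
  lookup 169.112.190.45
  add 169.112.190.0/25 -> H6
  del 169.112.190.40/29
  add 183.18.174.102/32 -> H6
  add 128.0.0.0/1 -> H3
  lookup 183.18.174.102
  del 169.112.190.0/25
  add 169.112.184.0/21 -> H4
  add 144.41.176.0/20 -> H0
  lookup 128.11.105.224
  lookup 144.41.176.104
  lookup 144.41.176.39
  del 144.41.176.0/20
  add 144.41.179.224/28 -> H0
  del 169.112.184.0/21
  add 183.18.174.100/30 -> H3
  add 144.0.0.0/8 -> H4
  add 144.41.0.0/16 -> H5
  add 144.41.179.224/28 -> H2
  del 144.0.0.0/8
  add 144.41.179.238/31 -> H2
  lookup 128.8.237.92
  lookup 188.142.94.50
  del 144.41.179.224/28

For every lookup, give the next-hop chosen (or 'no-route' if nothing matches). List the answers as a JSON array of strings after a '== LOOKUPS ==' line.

Apply in order:
  + 0.0.0.0/0 (H0) depth=0
  + 183.0.0.0/8 (H1) depth=8
  + 169.0.0.0/8 (H5) depth=8
  lookup 192.34.255.224: bits 1 walk d0:H0→d1:- -> H0
  lookup 183.0.3.254: bits 10110111 walk d0:H0→d1:-→d2:-→d3:-→d4:-→d5:-→d6:-→d7:-→d8:H1 -> H1
  lookup 169.0.0.0: bits 10101001 walk d0:H0→d1:-→d2:-→d3:-→d4:-→d5:-→d6:-→d7:-→d8:H5 -> H5
  - 0.0.0.0/0 clear@0
  + 169.112.190.40/29 (H5) depth=29
  + 183.0.0.0/8 (H2) depth=8
  - 183.0.0.0/8 clear@8
  + 0.0.0.0/0 (H1) depth=0
  lookup 169.112.190.45: bits 10101001011100001011111000101 walk d0:H1→d1:-→d2:-→d3:-→d4:-→d5:-→d6:-→d7:-→d8:H5→d9:-→d10:-→d11:-→d12:-→d13:-→d14:-→d15:-→d16:-→d17:-→d18:-→d19:-→d20:-→d21:-→d22:-→d23:-→d24:-→d25:-→d26:-→d27:-→d28:-→d29:H5 -> H5
  + 169.112.190.0/25 (H6) depth=25
  - 169.112.190.40/29 clear@29
  + 183.18.174.102/32 (H6) depth=32
  + 128.0.0.0/1 (H3) depth=1
  lookup 183.18.174.102: bits 10110111000100101010111001100110 walk d0:H1→d1:H3→d2:-→d3:-→d4:-→d5:-→d6:-→d7:-→d8:-→d9:-→d10:-→d11:-→d12:-→d13:-→d14:-→d15:-→d16:-→d17:-→d18:-→d19:-→d20:-→d21:-→d22:-→d23:-→d24:-→d25:-→d26:-→d27:-→d28:-→d29:-→d30:-→d31:-→d32:H6 -> H6
  - 169.112.190.0/25 clear@25
  + 169.112.184.0/21 (H4) depth=21
  + 144.41.176.0/20 (H0) depth=20
  lookup 128.11.105.224: bits 100 walk d0:H1→d1:H3→d2:-→d3:- -> H3
  lookup 144.41.176.104: bits 10010000001010011011 walk d0:H1→d1:H3→d2:-→d3:-→d4:-→d5:-→d6:-→d7:-→d8:-→d9:-→d10:-→d11:-→d12:-→d13:-→d14:-→d15:-→d16:-→d17:-→d18:-→d19:-→d20:H0 -> H0
  lookup 144.41.176.39: bits 10010000001010011011 walk d0:H1→d1:H3→d2:-→d3:-→d4:-→d5:-→d6:-→d7:-→d8:-→d9:-→d10:-→d11:-→d12:-→d13:-→d14:-→d15:-→d16:-→d17:-→d18:-→d19:-→d20:H0 -> H0
  - 144.41.176.0/20 clear@20
  + 144.41.179.224/28 (H0) depth=28
  - 169.112.184.0/21 clear@21
  + 183.18.174.100/30 (H3) depth=30
  + 144.0.0.0/8 (H4) depth=8
  + 144.41.0.0/16 (H5) depth=16
  + 144.41.179.224/28 (H2) depth=28
  - 144.0.0.0/8 clear@8
  + 144.41.179.238/31 (H2) depth=31
  lookup 128.8.237.92: bits 100 walk d0:H1→d1:H3→d2:-→d3:- -> H3
  lookup 188.142.94.50: bits 1011 walk d0:H1→d1:H3→d2:-→d3:-→d4:- -> H3
  - 144.41.179.224/28 clear@28

== LOOKUPS ==
["H0","H1","H5","H5","H6","H3","H0","H0","H3","H3"]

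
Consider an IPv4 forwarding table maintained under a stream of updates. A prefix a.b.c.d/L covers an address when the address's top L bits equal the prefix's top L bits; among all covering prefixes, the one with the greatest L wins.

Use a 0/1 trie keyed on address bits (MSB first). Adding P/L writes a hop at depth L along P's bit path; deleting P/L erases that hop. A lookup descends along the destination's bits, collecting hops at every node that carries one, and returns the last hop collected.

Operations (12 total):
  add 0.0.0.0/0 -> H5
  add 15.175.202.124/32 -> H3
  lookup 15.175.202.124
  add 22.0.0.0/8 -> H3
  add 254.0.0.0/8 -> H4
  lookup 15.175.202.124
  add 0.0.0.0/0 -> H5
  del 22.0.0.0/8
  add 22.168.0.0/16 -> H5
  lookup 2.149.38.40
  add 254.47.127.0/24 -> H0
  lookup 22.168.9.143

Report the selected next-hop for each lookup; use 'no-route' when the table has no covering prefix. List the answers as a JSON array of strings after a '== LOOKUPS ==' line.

Apply in order:
  add 0.0.0.0/0 -> H5 at depth 0
  add 15.175.202.124/32 -> H3 at depth 32
  lookup 15.175.202.124: bits 00001111101011111100101001111100 walk d0:H5→d1:-→d2:-→d3:-→d4:-→d5:-→d6:-→d7:-→d8:-→d9:-→d10:-→d11:-→d12:-→d13:-→d14:-→d15:-→d16:-→d17:-→d18:-→d19:-→d20:-→d21:-→d22:-→d23:-→d24:-→d25:-→d26:-→d27:-→d28:-→d29:-→d30:-→d31:-→d32:H3 -> H3
  add 22.0.0.0/8 -> H3 at depth 8
  add 254.0.0.0/8 -> H4 at depth 8
  lookup 15.175.202.124: bits 00001111101011111100101001111100 walk d0:H5→d1:-→d2:-→d3:-→d4:-→d5:-→d6:-→d7:-→d8:-→d9:-→d10:-→d11:-→d12:-→d13:-→d14:-→d15:-→d16:-→d17:-→d18:-→d19:-→d20:-→d21:-→d22:-→d23:-→d24:-→d25:-→d26:-→d27:-→d28:-→d29:-→d30:-→d31:-→d32:H3 -> H3
  add 0.0.0.0/0 -> H5 at depth 0
  del 22.0.0.0/8 (clear depth 8)
  add 22.168.0.0/16 -> H5 at depth 16
  lookup 2.149.38.40: bits 0000 walk d0:H5→d1:-→d2:-→d3:-→d4:- -> H5
  add 254.47.127.0/24 -> H0 at depth 24
  lookup 22.168.9.143: bits 0001011010101000 walk d0:H5→d1:-→d2:-→d3:-→d4:-→d5:-→d6:-→d7:-→d8:-→d9:-→d10:-→d11:-→d12:-→d13:-→d14:-→d15:-→d16:H5 -> H5

== LOOKUPS ==
["H3","H3","H5","H5"]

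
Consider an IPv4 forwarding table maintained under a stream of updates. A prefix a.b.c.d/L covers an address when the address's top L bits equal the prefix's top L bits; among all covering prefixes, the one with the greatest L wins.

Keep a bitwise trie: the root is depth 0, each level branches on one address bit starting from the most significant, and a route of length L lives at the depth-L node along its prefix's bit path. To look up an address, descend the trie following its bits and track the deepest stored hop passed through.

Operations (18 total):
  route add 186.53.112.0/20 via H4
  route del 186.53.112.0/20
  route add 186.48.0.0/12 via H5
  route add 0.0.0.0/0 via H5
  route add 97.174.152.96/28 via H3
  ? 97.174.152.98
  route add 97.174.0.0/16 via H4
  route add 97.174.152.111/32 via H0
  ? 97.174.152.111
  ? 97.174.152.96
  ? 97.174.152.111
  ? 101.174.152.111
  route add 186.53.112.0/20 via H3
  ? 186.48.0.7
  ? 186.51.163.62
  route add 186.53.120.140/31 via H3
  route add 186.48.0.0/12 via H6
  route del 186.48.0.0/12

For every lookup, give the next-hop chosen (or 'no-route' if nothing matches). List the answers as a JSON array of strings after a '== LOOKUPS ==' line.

Trace:
  + 186.53.112.0/20 (H4) depth=20
  - 186.53.112.0/20 clear@20
  + 186.48.0.0/12 (H5) depth=12
  + 0.0.0.0/0 (H5) depth=0
  + 97.174.152.96/28 (H3) depth=28
  Q 97.174.152.98: descend 0110000110101110100110000110 ; hops seen [H5,H3] ; pick H3
  + 97.174.0.0/16 (H4) depth=16
  + 97.174.152.111/32 (H0) depth=32
  Q 97.174.152.111: descend 01100001101011101001100001101111 ; hops seen [H5,H4,H3,H0] ; pick H0
  Q 97.174.152.96: descend 0110000110101110100110000110 ; hops seen [H5,H4,H3] ; pick H3
  Q 97.174.152.111: descend 01100001101011101001100001101111 ; hops seen [H5,H4,H3,H0] ; pick H0
  Q 101.174.152.111: descend 01100 ; hops seen [H5] ; pick H5
  + 186.53.112.0/20 (H3) depth=20
  Q 186.48.0.7: descend 1011101000110 ; hops seen [H5,H5] ; pick H5
  Q 186.51.163.62: descend 1011101000110 ; hops seen [H5,H5] ; pick H5
  + 186.53.120.140/31 (H3) depth=31
  + 186.48.0.0/12 (H6) depth=12
  - 186.48.0.0/12 clear@12

== LOOKUPS ==
["H3","H0","H3","H0","H5","H5","H5"]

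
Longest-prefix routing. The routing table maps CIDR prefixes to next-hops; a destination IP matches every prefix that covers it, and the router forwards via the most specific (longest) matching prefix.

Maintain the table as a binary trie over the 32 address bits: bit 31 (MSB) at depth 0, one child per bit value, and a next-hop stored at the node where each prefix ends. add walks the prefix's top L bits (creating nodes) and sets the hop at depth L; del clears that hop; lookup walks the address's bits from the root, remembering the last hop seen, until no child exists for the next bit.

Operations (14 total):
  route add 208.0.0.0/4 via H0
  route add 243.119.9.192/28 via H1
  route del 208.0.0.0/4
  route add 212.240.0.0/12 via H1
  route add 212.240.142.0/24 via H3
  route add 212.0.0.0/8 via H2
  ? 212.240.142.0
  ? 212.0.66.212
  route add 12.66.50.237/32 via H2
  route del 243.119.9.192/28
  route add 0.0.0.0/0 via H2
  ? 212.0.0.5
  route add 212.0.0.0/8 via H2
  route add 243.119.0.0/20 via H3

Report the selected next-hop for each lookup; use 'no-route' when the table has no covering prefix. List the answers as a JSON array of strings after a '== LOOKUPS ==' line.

Apply in order:
  + 208.0.0.0/4 (H0) depth=4
  + 243.119.9.192/28 (H1) depth=28
  - 208.0.0.0/4 clear@4
  + 212.240.0.0/12 (H1) depth=12
  + 212.240.142.0/24 (H3) depth=24
  + 212.0.0.0/8 (H2) depth=8
  ? 212.240.142.0  path d0:-→d1:-→d2:-→d3:-→d4:-→d5:-→d6:-→d7:-→d8:H2→d9:-→d10:-→d11:-→d12:H1→d13:-→d14:-→d15:-→d16:-→d17:-→d18:-→d19:-→d20:-→d21:-→d22:-→d23:-→d24:H3  best=H3
  ? 212.0.66.212  path d0:-→d1:-→d2:-→d3:-→d4:-→d5:-→d6:-→d7:-→d8:H2  best=H2
  + 12.66.50.237/32 (H2) depth=32
  - 243.119.9.192/28 clear@28
  + 0.0.0.0/0 (H2) depth=0
  ? 212.0.0.5  path d0:H2→d1:-→d2:-→d3:-→d4:-→d5:-→d6:-→d7:-→d8:H2  best=H2
  + 212.0.0.0/8 (H2) depth=8
  + 243.119.0.0/20 (H3) depth=20

== LOOKUPS ==
["H3","H2","H2"]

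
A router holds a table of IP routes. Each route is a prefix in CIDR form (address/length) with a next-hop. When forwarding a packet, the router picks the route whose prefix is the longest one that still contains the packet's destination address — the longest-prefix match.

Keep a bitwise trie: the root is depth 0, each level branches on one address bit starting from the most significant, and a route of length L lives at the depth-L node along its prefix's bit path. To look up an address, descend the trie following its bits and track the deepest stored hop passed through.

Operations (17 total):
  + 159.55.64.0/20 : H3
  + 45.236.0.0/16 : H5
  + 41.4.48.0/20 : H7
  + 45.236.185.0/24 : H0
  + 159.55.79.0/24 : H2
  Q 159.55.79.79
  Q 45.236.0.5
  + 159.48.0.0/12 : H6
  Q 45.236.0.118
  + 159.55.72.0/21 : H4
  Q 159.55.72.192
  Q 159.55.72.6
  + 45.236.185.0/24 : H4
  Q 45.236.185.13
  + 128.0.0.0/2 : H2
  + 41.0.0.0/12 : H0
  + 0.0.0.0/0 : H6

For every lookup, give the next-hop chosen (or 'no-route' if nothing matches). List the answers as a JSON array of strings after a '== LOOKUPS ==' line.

Trace:
  + 159.55.64.0/20 (H3) depth=20
  + 45.236.0.0/16 (H5) depth=16
  + 41.4.48.0/20 (H7) depth=20
  + 45.236.185.0/24 (H0) depth=24
  + 159.55.79.0/24 (H2) depth=24
  lookup 159.55.79.79: bits 100111110011011101001111 walk d0:-→d1:-→d2:-→d3:-→d4:-→d5:-→d6:-→d7:-→d8:-→d9:-→d10:-→d11:-→d12:-→d13:-→d14:-→d15:-→d16:-→d17:-→d18:-→d19:-→d20:H3→d21:-→d22:-→d23:-→d24:H2 -> H2
  lookup 45.236.0.5: bits 0010110111101100 walk d0:-→d1:-→d2:-→d3:-→d4:-→d5:-→d6:-→d7:-→d8:-→d9:-→d10:-→d11:-→d12:-→d13:-→d14:-→d15:-→d16:H5 -> H5
  + 159.48.0.0/12 (H6) depth=12
  lookup 45.236.0.118: bits 0010110111101100 walk d0:-→d1:-→d2:-→d3:-→d4:-→d5:-→d6:-→d7:-→d8:-→d9:-→d10:-→d11:-→d12:-→d13:-→d14:-→d15:-→d16:H5 -> H5
  + 159.55.72.0/21 (H4) depth=21
  lookup 159.55.72.192: bits 100111110011011101001 walk d0:-→d1:-→d2:-→d3:-→d4:-→d5:-→d6:-→d7:-→d8:-→d9:-→d10:-→d11:-→d12:H6→d13:-→d14:-→d15:-→d16:-→d17:-→d18:-→d19:-→d20:H3→d21:H4 -> H4
  lookup 159.55.72.6: bits 100111110011011101001 walk d0:-→d1:-→d2:-→d3:-→d4:-→d5:-→d6:-→d7:-→d8:-→d9:-→d10:-→d11:-→d12:H6→d13:-→d14:-→d15:-→d16:-→d17:-→d18:-→d19:-→d20:H3→d21:H4 -> H4
  + 45.236.185.0/24 (H4) depth=24
  lookup 45.236.185.13: bits 001011011110110010111001 walk d0:-→d1:-→d2:-→d3:-→d4:-→d5:-→d6:-→d7:-→d8:-→d9:-→d10:-→d11:-→d12:-→d13:-→d14:-→d15:-→d16:H5→d17:-→d18:-→d19:-→d20:-→d21:-→d22:-→d23:-→d24:H4 -> H4
  + 128.0.0.0/2 (H2) depth=2
  + 41.0.0.0/12 (H0) depth=12
  + 0.0.0.0/0 (H6) depth=0

== LOOKUPS ==
["H2","H5","H5","H4","H4","H4"]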